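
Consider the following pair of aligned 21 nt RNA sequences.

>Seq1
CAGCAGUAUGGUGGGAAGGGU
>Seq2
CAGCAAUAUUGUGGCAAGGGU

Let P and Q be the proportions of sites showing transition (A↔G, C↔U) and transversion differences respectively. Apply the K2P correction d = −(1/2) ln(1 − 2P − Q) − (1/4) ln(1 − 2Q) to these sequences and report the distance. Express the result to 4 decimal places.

The sequences differ at positions 6 (G/A, transition), 10 (G/U, transversion), 15 (G/C, transversion).
Of the 3 differences, 1 transition and 2 transversions over 21 sites: P = 1/21 = 0.047619, Q = 2/21 = 0.095238.
d = −0.5·ln(0.809524) − 0.25·ln(0.809524) = −0.5·(-0.211309) − 0.25·(-0.211309) = 0.1585.

0.1585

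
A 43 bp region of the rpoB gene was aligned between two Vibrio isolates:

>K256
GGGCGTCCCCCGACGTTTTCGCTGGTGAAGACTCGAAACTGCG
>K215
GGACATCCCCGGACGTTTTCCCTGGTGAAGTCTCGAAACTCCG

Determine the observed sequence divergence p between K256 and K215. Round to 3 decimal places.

Differing sites — 3:G/A; 5:G/A; 11:C/G; 21:G/C; 31:A/T; 41:G/C.
There are 6 differences over 43 sites, so p = 6/43 = 0.140.

0.140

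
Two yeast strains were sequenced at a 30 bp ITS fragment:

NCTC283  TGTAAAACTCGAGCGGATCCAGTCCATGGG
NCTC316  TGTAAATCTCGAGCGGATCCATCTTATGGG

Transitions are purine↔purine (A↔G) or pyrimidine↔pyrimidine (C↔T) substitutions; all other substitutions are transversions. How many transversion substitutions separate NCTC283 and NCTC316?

2

The sequences differ at positions 7 (A/T, transversion), 22 (G/T, transversion), 23 (T/C, transition), 24 (C/T, transition), 25 (C/T, transition).
Of the 5 differences, 3 transitions and 2 transversions, so the answer is 2.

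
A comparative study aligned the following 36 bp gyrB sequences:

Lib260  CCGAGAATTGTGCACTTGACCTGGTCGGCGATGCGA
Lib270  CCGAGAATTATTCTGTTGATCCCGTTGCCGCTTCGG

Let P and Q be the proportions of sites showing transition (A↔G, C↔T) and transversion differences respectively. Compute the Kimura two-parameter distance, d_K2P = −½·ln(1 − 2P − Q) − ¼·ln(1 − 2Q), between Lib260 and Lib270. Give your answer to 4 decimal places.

0.4427

Differing sites — 10:G/A (Ti); 12:G/T (Tv); 14:A/T (Tv); 15:C/G (Tv); 20:C/T (Ti); 22:T/C (Ti); 23:G/C (Tv); 26:C/T (Ti); 28:G/C (Tv); 31:A/C (Tv); 33:G/T (Tv); 36:A/G (Ti).
Of the 12 differences, 5 transitions and 7 transversions over 36 sites: P = 5/36 = 0.138889, Q = 7/36 = 0.194444.
d = −0.5·ln(0.527778) − 0.25·ln(0.611112) = −0.5·(-0.639080) − 0.25·(-0.492475) = 0.4427.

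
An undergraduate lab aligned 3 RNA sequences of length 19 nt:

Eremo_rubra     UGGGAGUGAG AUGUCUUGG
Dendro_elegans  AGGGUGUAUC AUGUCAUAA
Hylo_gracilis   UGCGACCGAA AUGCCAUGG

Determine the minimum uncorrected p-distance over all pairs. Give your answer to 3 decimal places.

0.316

Pairwise Hamming distances:
  Eremo_rubra vs Dendro_elegans: 8
  Eremo_rubra vs Hylo_gracilis: 6
  Dendro_elegans vs Hylo_gracilis: 11
The smallest is 6 mismatches, between Eremo_rubra and Hylo_gracilis; p = 6/19 = 0.316.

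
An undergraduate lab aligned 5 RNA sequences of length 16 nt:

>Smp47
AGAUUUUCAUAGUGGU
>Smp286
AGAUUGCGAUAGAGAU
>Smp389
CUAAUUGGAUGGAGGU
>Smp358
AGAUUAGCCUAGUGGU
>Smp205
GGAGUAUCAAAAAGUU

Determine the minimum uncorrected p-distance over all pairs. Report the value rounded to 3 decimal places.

0.188

Pairwise Hamming distances:
  Smp47 vs Smp286: 5
  Smp47 vs Smp389: 7
  Smp47 vs Smp358: 3
  Smp47 vs Smp205: 7
  Smp286 vs Smp389: 7
  Smp286 vs Smp358: 6
  Smp286 vs Smp205: 8
  Smp389 vs Smp358: 8
  Smp389 vs Smp205: 10
  Smp358 vs Smp205: 8
The smallest is 3 mismatches, between Smp47 and Smp358; p = 3/16 = 0.188.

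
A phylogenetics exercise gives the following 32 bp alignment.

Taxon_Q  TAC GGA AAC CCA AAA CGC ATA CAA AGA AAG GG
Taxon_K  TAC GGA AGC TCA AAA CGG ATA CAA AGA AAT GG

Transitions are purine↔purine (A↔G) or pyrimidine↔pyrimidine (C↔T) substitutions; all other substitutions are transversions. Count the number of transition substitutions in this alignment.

2

Mismatches occur at site 8 (A→G, transition), site 10 (C→T, transition), site 18 (C→G, transversion), site 30 (G→T, transversion).
Of the 4 differences, 2 transitions and 2 transversions, so the answer is 2.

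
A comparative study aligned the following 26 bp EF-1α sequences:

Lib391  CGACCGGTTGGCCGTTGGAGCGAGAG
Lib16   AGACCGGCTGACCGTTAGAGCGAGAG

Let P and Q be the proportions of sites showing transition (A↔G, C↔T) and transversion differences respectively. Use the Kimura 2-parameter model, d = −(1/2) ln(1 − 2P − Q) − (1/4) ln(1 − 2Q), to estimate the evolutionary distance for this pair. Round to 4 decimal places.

Mismatches occur at site 1 (C/A, transversion), site 8 (T/C, transition), site 11 (G/A, transition), site 17 (G/A, transition).
Of the 4 differences, 3 transitions and 1 transversion over 26 sites: P = 3/26 = 0.115385, Q = 1/26 = 0.038462.
d = −0.5·ln(0.730768) − 0.25·ln(0.923076) = −0.5·(-0.313659) − 0.25·(-0.080044) = 0.1768.

0.1768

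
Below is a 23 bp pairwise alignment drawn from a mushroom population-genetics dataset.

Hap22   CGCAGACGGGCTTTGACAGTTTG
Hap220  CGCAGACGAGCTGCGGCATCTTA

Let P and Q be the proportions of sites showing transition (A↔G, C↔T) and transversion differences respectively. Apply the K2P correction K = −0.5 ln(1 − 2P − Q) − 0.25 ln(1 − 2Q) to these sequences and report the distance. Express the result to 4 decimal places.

0.4166

Differing sites — 9:G/A (Ti); 13:T/G (Tv); 14:T/C (Ti); 16:A/G (Ti); 19:G/T (Tv); 20:T/C (Ti); 23:G/A (Ti).
Of the 7 differences, 5 transitions and 2 transversions over 23 sites: P = 5/23 = 0.217391, Q = 2/23 = 0.086957.
d = −0.5·ln(0.478261) − 0.25·ln(0.826086) = −0.5·(-0.737599) − 0.25·(-0.191056) = 0.4166.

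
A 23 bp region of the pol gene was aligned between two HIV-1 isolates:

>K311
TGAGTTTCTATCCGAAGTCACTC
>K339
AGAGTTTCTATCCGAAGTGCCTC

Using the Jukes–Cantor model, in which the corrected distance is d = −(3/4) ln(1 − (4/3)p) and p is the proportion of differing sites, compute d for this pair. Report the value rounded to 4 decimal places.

Differing sites — 1:T/A; 19:C/G; 20:A/C.
p = 3/23 = 0.130435.
d = −0.75 · ln(1 − (4/3)·0.130435) = −0.75 · ln(0.826087) = −0.75 · (-0.191055) = 0.1433.

0.1433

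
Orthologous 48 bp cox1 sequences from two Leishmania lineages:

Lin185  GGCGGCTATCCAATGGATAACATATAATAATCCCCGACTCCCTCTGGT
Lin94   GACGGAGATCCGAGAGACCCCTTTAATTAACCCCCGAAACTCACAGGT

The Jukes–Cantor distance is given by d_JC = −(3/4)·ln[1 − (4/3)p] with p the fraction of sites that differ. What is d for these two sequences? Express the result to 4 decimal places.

Mismatches occur at site 2 (G↔A), site 6 (C↔A), site 7 (T↔G), site 12 (A↔G), site 14 (T↔G), site 15 (G↔A), site 18 (T↔C), site 19 (A↔C), site 20 (A↔C), site 22 (A↔T), site 24 (A↔T), site 25 (T↔A), site 27 (A↔T), site 31 (T↔C), site 38 (C↔A), site 39 (T↔A), site 41 (C↔T), site 43 (T↔A), site 45 (T↔A).
p = 19/48 = 0.395833.
d = −0.75 · ln(1 − (4/3)·0.395833) = −0.75 · ln(0.472223) = −0.75 · (-0.750304) = 0.5627.

0.5627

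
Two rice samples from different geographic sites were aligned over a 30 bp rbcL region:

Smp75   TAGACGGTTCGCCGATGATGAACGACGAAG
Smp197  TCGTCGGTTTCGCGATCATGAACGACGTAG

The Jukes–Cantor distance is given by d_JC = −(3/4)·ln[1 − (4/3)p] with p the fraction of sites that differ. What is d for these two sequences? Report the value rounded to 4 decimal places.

The sequences differ at positions 2 (A/C), 4 (A/T), 10 (C/T), 11 (G/C), 12 (C/G), 17 (G/C), 28 (A/T).
p = 7/30 = 0.233333.
d = −0.75 · ln(1 − (4/3)·0.233333) = −0.75 · ln(0.688889) = −0.75 · (-0.372675) = 0.2795.

0.2795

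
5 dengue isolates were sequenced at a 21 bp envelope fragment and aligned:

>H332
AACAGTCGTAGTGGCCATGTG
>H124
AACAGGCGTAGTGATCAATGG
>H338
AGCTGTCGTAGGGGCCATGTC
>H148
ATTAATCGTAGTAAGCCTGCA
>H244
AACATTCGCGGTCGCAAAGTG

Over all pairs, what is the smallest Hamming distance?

Pairwise Hamming distances:
  H332 vs H124: 6
  H332 vs H338: 4
  H332 vs H148: 9
  H332 vs H244: 6
  H124 vs H338: 10
  H124 vs H148: 11
  H124 vs H244: 10
  H338 vs H148: 11
  H338 vs H244: 10
  H148 vs H244: 13
The smallest is 4, between H332 and H338.

4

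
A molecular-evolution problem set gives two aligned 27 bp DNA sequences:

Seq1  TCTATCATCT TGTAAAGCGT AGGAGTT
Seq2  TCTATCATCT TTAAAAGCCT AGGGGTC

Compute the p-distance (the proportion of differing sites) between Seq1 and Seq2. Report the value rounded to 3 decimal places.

Mismatches occur at site 12 (G↔T), site 13 (T↔A), site 19 (G↔C), site 24 (A↔G), site 27 (T↔C).
There are 5 differences over 27 sites, so p = 5/27 = 0.185.

0.185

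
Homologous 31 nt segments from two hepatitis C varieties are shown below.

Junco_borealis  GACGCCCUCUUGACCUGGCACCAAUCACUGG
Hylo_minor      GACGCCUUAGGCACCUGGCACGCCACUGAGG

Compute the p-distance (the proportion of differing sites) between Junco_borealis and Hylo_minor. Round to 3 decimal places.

0.387

Differing sites — 7:C/U; 9:C/A; 10:U/G; 11:U/G; 12:G/C; 22:C/G; 23:A/C; 24:A/C; 25:U/A; 27:A/U; 28:C/G; 29:U/A.
There are 12 differences over 31 sites, so p = 12/31 = 0.387.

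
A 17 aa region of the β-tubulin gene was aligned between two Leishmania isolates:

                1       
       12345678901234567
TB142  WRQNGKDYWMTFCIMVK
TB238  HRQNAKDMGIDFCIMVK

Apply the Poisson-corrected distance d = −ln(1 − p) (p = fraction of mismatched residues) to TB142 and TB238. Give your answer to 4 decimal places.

0.4353

Mismatches occur at site 1 (W/H), site 5 (G/A), site 8 (Y/M), site 9 (W/G), site 10 (M/I), site 11 (T/D).
p = 6/17 = 0.352941.
d = −ln(1 − 0.352941) = −ln(0.647059) = 0.4353.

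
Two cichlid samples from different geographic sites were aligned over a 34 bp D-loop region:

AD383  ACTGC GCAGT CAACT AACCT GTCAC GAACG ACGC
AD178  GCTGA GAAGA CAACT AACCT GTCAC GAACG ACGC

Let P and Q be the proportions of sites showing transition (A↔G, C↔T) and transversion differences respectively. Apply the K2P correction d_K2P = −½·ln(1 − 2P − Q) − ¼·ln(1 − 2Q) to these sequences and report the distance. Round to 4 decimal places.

Differing sites — 1:A/G (Ti); 5:C/A (Tv); 7:C/A (Tv); 10:T/A (Tv).
Of the 4 differences, 1 transition and 3 transversions over 34 sites: P = 1/34 = 0.029412, Q = 3/34 = 0.088235.
d = −0.5·ln(0.852941) − 0.25·ln(0.823530) = −0.5·(-0.159065) − 0.25·(-0.194155) = 0.1281.

0.1281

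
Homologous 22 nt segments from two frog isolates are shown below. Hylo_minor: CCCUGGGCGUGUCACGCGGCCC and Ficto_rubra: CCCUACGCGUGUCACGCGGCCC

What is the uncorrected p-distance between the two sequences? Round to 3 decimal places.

0.091

Differing sites — 5:G/A; 6:G/C.
There are 2 differences over 22 sites, so p = 2/22 = 0.091.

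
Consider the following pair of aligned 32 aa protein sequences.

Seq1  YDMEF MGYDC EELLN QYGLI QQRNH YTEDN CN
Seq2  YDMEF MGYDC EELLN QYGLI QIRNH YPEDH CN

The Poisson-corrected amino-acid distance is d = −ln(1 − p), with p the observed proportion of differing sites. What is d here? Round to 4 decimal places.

Mismatches occur at site 22 (Q↔I), site 27 (T↔P), site 30 (N↔H).
p = 3/32 = 0.093750.
d = −ln(1 − 0.093750) = −ln(0.906250) = 0.0984.

0.0984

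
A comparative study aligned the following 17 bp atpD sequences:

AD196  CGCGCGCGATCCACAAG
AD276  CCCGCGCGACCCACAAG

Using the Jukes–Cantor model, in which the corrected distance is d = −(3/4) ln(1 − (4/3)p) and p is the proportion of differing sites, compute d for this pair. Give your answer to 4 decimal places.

0.1280

The sequences differ at positions 2 (G/C), 10 (T/C).
p = 2/17 = 0.117647.
d = −0.75 · ln(1 − (4/3)·0.117647) = −0.75 · ln(0.843137) = −0.75 · (-0.170626) = 0.1280.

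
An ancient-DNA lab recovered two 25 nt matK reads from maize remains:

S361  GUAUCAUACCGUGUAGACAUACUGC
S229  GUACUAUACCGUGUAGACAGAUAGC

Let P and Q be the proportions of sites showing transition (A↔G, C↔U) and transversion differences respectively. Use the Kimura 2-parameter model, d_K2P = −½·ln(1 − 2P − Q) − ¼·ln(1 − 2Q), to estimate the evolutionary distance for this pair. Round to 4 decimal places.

0.2364

Mismatches occur at site 4 (U/C, transition), site 5 (C/U, transition), site 20 (U/G, transversion), site 22 (C/U, transition), site 23 (U/A, transversion).
Of the 5 differences, 3 transitions and 2 transversions over 25 sites: P = 3/25 = 0.120000, Q = 2/25 = 0.080000.
d = −0.5·ln(0.680000) − 0.25·ln(0.840000) = −0.5·(-0.385662) − 0.25·(-0.174353) = 0.2364.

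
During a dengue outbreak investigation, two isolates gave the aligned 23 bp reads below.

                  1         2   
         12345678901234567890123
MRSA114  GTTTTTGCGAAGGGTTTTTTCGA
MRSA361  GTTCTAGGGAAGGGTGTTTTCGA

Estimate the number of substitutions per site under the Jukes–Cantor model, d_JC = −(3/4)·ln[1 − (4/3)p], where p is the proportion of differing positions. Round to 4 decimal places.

The sequences differ at positions 4 (T/C), 6 (T/A), 8 (C/G), 16 (T/G).
p = 4/23 = 0.173913.
d = −0.75 · ln(1 − (4/3)·0.173913) = −0.75 · ln(0.768116) = −0.75 · (-0.263815) = 0.1979.

0.1979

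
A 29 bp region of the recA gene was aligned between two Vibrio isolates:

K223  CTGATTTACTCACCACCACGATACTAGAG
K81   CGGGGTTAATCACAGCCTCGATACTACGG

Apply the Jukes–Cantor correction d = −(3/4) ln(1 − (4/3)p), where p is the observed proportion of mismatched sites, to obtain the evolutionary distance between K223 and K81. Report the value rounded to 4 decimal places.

Mismatches occur at site 2 (T↔G), site 4 (A↔G), site 5 (T↔G), site 9 (C↔A), site 14 (C↔A), site 15 (A↔G), site 18 (A↔T), site 27 (G↔C), site 28 (A↔G).
p = 9/29 = 0.310345.
d = −0.75 · ln(1 − (4/3)·0.310345) = −0.75 · ln(0.586207) = −0.75 · (-0.534082) = 0.4006.

0.4006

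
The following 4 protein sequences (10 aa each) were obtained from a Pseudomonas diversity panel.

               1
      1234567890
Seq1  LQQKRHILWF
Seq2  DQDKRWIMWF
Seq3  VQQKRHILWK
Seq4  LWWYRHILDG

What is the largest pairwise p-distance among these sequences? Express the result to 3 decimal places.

Pairwise Hamming distances:
  Seq1 vs Seq2: 4
  Seq1 vs Seq3: 2
  Seq1 vs Seq4: 5
  Seq2 vs Seq3: 5
  Seq2 vs Seq4: 8
  Seq3 vs Seq4: 6
The largest is 8 mismatches, between Seq2 and Seq4; p = 8/10 = 0.800.

0.800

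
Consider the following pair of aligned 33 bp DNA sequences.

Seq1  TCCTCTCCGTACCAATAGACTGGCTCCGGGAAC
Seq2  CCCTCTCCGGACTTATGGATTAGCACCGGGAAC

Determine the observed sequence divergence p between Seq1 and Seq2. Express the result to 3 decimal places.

0.242

The sequences differ at positions 1 (T/C), 10 (T/G), 13 (C/T), 14 (A/T), 17 (A/G), 20 (C/T), 22 (G/A), 25 (T/A).
There are 8 differences over 33 sites, so p = 8/33 = 0.242.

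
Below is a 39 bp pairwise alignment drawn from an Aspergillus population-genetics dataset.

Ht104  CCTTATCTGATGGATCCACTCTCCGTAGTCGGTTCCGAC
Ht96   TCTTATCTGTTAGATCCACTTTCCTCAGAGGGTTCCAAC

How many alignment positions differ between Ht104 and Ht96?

9

Differing sites — 1:C/T; 10:A/T; 12:G/A; 21:C/T; 25:G/T; 26:T/C; 29:T/A; 30:C/G; 37:G/A.
That gives 9 mismatches out of 39 aligned sites, so the Hamming distance is 9.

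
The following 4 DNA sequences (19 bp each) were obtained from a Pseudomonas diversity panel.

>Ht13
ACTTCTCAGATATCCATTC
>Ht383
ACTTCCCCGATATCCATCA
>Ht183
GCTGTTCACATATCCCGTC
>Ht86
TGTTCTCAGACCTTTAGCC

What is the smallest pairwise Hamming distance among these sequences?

4

Pairwise Hamming distances:
  Ht13 vs Ht383: 4
  Ht13 vs Ht183: 6
  Ht13 vs Ht86: 8
  Ht383 vs Ht183: 10
  Ht383 vs Ht86: 10
  Ht183 vs Ht86: 11
The smallest is 4, between Ht13 and Ht383.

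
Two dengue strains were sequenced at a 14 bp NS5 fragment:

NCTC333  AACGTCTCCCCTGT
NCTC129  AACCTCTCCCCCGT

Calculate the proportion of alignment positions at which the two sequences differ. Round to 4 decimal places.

Mismatches occur at site 4 (G→C), site 12 (T→C).
There are 2 differences over 14 sites, so p = 2/14 = 0.1429.

0.1429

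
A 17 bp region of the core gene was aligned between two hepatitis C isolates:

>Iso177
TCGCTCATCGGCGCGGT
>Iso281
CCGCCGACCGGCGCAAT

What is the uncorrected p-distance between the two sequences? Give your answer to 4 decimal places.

Mismatches occur at site 1 (T/C), site 5 (T/C), site 6 (C/G), site 8 (T/C), site 15 (G/A), site 16 (G/A).
There are 6 differences over 17 sites, so p = 6/17 = 0.3529.

0.3529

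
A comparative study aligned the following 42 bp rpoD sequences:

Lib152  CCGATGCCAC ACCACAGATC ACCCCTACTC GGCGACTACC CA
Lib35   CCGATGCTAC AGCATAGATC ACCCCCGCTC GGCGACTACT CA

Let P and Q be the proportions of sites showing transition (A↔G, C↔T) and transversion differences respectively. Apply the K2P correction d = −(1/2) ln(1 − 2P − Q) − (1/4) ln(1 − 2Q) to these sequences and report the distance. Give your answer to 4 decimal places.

The sequences differ at positions 8 (C/T, transition), 12 (C/G, transversion), 15 (C/T, transition), 26 (T/C, transition), 27 (A/G, transition), 40 (C/T, transition).
Of the 6 differences, 5 transitions and 1 transversion over 42 sites: P = 5/42 = 0.119048, Q = 1/42 = 0.023810.
d = −0.5·ln(0.738094) − 0.25·ln(0.952380) = −0.5·(-0.303684) − 0.25·(-0.048791) = 0.1640.

0.1640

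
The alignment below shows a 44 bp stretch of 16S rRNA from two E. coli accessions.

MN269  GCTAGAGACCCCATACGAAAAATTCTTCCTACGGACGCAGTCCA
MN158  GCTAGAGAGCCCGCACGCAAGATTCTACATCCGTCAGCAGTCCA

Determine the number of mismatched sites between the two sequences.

The sequences differ at positions 9 (C/G), 13 (A/G), 14 (T/C), 18 (A/C), 21 (A/G), 27 (T/A), 29 (C/A), 31 (A/C), 34 (G/T), 35 (A/C), 36 (C/A).
That gives 11 mismatches out of 44 aligned sites, so the Hamming distance is 11.

11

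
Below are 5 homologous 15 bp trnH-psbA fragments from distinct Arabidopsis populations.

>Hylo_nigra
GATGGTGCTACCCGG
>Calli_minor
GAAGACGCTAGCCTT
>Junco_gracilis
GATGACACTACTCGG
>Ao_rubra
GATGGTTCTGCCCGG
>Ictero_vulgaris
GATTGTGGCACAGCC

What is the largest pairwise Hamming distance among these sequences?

Pairwise Hamming distances:
  Hylo_nigra vs Calli_minor: 6
  Hylo_nigra vs Junco_gracilis: 4
  Hylo_nigra vs Ao_rubra: 2
  Hylo_nigra vs Ictero_vulgaris: 7
  Calli_minor vs Junco_gracilis: 6
  Calli_minor vs Ao_rubra: 8
  Calli_minor vs Ictero_vulgaris: 11
  Junco_gracilis vs Ao_rubra: 5
  Junco_gracilis vs Ictero_vulgaris: 10
  Ao_rubra vs Ictero_vulgaris: 9
The largest is 11, between Calli_minor and Ictero_vulgaris.

11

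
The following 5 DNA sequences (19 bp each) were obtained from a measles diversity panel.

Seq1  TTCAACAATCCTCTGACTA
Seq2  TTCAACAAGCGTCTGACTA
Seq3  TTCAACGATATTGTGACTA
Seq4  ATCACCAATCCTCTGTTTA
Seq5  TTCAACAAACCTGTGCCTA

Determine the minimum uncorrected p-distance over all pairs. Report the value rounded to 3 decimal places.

Pairwise Hamming distances:
  Seq1 vs Seq2: 2
  Seq1 vs Seq3: 4
  Seq1 vs Seq4: 4
  Seq1 vs Seq5: 3
  Seq2 vs Seq3: 5
  Seq2 vs Seq4: 6
  Seq2 vs Seq5: 4
  Seq3 vs Seq4: 8
  Seq3 vs Seq5: 5
  Seq4 vs Seq5: 6
The smallest is 2 mismatches, between Seq1 and Seq2; p = 2/19 = 0.105.

0.105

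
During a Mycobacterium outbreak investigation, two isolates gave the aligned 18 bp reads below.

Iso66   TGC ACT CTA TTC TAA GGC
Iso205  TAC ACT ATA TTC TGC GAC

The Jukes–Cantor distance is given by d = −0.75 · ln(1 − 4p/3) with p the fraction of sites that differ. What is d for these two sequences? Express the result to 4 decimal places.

Mismatches occur at site 2 (G/A), site 7 (C/A), site 14 (A/G), site 15 (A/C), site 17 (G/A).
p = 5/18 = 0.277778.
d = −0.75 · ln(1 − (4/3)·0.277778) = −0.75 · ln(0.629629) = −0.75 · (-0.462625) = 0.3470.

0.3470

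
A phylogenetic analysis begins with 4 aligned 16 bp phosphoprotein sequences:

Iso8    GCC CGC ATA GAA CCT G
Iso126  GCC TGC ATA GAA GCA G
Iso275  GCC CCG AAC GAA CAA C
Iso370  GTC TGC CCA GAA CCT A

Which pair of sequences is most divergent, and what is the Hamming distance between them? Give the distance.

10

Pairwise Hamming distances:
  Iso8 vs Iso126: 3
  Iso8 vs Iso275: 7
  Iso8 vs Iso370: 5
  Iso126 vs Iso275: 8
  Iso126 vs Iso370: 6
  Iso275 vs Iso370: 10
The largest is 10, between Iso275 and Iso370.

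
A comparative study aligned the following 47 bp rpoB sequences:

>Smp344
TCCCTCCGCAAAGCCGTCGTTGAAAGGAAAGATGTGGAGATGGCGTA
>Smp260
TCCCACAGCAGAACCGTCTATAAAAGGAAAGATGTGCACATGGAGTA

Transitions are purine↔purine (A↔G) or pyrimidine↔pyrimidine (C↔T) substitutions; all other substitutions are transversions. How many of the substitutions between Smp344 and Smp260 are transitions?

The sequences differ at positions 5 (T/A, transversion), 7 (C/A, transversion), 11 (A/G, transition), 13 (G/A, transition), 19 (G/T, transversion), 20 (T/A, transversion), 22 (G/A, transition), 37 (G/C, transversion), 39 (G/C, transversion), 44 (C/A, transversion).
Of the 10 differences, 3 transitions and 7 transversions, so the answer is 3.

3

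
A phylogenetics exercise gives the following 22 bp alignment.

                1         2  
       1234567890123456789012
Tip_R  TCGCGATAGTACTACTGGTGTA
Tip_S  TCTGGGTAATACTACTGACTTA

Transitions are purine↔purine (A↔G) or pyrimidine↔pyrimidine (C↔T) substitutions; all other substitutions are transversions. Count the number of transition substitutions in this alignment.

4

Mismatches occur at site 3 (G/T, transversion), site 4 (C/G, transversion), site 6 (A/G, transition), site 9 (G/A, transition), site 18 (G/A, transition), site 19 (T/C, transition), site 20 (G/T, transversion).
Of the 7 differences, 4 transitions and 3 transversions, so the answer is 4.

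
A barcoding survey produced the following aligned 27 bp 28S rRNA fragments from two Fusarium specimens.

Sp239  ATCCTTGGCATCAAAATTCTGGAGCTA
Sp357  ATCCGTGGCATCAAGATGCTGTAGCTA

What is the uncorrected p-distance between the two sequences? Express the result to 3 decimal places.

0.148

Differing sites — 5:T/G; 15:A/G; 18:T/G; 22:G/T.
There are 4 differences over 27 sites, so p = 4/27 = 0.148.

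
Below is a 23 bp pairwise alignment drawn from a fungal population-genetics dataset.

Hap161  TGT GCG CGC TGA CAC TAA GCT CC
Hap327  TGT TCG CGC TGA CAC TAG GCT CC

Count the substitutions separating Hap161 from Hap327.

The sequences differ at positions 4 (G/T), 18 (A/G).
That gives 2 mismatches out of 23 aligned sites, so the Hamming distance is 2.

2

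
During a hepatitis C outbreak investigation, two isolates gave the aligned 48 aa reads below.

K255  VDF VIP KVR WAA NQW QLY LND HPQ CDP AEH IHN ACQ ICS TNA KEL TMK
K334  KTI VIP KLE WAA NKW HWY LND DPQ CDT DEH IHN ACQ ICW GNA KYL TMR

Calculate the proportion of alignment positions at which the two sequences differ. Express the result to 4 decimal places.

Differing sites — 1:V/K; 2:D/T; 3:F/I; 8:V/L; 9:R/E; 14:Q/K; 16:Q/H; 17:L/W; 22:H/D; 27:P/T; 28:A/D; 39:S/W; 40:T/G; 44:E/Y; 48:K/R.
There are 15 differences over 48 sites, so p = 15/48 = 0.3125.

0.3125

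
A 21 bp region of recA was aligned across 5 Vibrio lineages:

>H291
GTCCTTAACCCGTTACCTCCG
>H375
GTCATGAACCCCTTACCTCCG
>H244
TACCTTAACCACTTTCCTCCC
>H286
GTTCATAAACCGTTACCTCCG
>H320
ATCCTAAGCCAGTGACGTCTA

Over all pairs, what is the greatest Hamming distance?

Pairwise Hamming distances:
  H291 vs H375: 3
  H291 vs H244: 6
  H291 vs H286: 3
  H291 vs H320: 8
  H375 vs H244: 7
  H375 vs H286: 6
  H375 vs H320: 10
  H244 vs H286: 9
  H244 vs H320: 10
  H286 vs H320: 11
The largest is 11, between H286 and H320.

11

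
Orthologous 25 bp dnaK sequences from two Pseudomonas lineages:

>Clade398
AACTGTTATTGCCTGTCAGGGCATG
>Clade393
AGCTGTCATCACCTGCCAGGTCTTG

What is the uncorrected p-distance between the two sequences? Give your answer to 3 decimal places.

Differing sites — 2:A/G; 7:T/C; 10:T/C; 11:G/A; 16:T/C; 21:G/T; 23:A/T.
There are 7 differences over 25 sites, so p = 7/25 = 0.280.

0.280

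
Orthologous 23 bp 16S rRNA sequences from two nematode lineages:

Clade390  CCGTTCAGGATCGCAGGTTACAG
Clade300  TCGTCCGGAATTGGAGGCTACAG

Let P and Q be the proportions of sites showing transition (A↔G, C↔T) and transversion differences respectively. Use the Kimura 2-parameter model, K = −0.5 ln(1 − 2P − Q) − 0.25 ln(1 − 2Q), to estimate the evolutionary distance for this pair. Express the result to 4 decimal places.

Differing sites — 1:C/T (Ti); 5:T/C (Ti); 7:A/G (Ti); 9:G/A (Ti); 12:C/T (Ti); 14:C/G (Tv); 18:T/C (Ti).
Of the 7 differences, 6 transitions and 1 transversion over 23 sites: P = 6/23 = 0.260870, Q = 1/23 = 0.043478.
d = −0.5·ln(0.434782) − 0.25·ln(0.913044) = −0.5·(-0.832911) − 0.25·(-0.090971) = 0.4392.

0.4392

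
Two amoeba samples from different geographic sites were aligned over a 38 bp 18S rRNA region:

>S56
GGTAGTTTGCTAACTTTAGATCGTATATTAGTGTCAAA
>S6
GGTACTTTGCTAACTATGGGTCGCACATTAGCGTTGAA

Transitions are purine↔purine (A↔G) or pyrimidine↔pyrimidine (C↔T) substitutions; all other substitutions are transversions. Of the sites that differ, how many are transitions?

Differing sites — 5:G/C (Tv); 16:T/A (Tv); 18:A/G (Ti); 20:A/G (Ti); 24:T/C (Ti); 26:T/C (Ti); 32:T/C (Ti); 35:C/T (Ti); 36:A/G (Ti).
Of the 9 differences, 7 transitions and 2 transversions, so the answer is 7.

7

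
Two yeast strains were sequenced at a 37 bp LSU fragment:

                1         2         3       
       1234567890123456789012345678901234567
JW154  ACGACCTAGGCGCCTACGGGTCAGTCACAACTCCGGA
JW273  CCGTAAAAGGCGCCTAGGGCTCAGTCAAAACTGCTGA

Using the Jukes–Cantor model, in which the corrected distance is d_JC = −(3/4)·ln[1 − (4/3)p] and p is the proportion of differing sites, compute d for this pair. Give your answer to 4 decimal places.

0.3351

The sequences differ at positions 1 (A/C), 4 (A/T), 5 (C/A), 6 (C/A), 7 (T/A), 17 (C/G), 20 (G/C), 28 (C/A), 33 (C/G), 35 (G/T).
p = 10/37 = 0.270270.
d = −0.75 · ln(1 − (4/3)·0.270270) = −0.75 · ln(0.639640) = −0.75 · (-0.446850) = 0.3351.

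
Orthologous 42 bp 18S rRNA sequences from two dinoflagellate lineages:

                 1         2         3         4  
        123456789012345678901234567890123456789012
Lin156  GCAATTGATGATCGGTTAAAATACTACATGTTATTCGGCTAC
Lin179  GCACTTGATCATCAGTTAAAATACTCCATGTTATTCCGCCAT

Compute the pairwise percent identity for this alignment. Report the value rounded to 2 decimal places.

Differing sites — 4:A/C; 10:G/C; 14:G/A; 26:A/C; 37:G/C; 40:T/C; 42:C/T.
35 of the 42 sites match, so the percent identity is 35/42 × 100 = 83.33%.

83.33%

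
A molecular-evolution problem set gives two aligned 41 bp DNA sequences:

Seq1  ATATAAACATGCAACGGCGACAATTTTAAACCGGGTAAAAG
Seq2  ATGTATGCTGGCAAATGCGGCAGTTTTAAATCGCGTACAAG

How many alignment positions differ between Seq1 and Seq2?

12

Differing sites — 3:A/G; 6:A/T; 7:A/G; 9:A/T; 10:T/G; 15:C/A; 16:G/T; 20:A/G; 23:A/G; 31:C/T; 34:G/C; 38:A/C.
That gives 12 mismatches out of 41 aligned sites, so the Hamming distance is 12.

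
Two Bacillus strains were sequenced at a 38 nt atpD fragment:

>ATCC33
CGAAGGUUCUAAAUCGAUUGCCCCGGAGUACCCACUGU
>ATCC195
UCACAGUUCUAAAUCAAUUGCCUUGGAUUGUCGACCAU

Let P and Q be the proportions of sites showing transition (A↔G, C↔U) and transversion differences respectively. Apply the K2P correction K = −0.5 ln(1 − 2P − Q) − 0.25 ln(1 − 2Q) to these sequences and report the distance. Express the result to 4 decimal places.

0.4916

Differing sites — 1:C/U (Ti); 2:G/C (Tv); 4:A/C (Tv); 5:G/A (Ti); 16:G/A (Ti); 23:C/U (Ti); 24:C/U (Ti); 28:G/U (Tv); 30:A/G (Ti); 31:C/U (Ti); 33:C/G (Tv); 36:U/C (Ti); 37:G/A (Ti).
Of the 13 differences, 9 transitions and 4 transversions over 38 sites: P = 9/38 = 0.236842, Q = 4/38 = 0.105263.
d = −0.5·ln(0.421053) − 0.25·ln(0.789474) = −0.5·(-0.864997) − 0.25·(-0.236388) = 0.4916.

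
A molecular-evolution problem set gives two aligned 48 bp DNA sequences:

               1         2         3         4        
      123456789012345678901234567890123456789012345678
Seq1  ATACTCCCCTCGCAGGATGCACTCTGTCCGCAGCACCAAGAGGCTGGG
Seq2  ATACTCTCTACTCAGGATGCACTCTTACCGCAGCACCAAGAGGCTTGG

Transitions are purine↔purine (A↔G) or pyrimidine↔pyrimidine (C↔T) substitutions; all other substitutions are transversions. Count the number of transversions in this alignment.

5

Mismatches occur at site 7 (C/T, transition), site 9 (C/T, transition), site 10 (T/A, transversion), site 12 (G/T, transversion), site 26 (G/T, transversion), site 27 (T/A, transversion), site 46 (G/T, transversion).
Of the 7 differences, 2 transitions and 5 transversions, so the answer is 5.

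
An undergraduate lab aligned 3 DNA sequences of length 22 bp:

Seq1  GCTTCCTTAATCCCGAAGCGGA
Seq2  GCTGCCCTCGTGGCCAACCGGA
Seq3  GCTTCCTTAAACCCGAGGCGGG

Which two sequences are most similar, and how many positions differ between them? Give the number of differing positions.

3

Pairwise Hamming distances:
  Seq1 vs Seq2: 8
  Seq1 vs Seq3: 3
  Seq2 vs Seq3: 11
The smallest is 3, between Seq1 and Seq3.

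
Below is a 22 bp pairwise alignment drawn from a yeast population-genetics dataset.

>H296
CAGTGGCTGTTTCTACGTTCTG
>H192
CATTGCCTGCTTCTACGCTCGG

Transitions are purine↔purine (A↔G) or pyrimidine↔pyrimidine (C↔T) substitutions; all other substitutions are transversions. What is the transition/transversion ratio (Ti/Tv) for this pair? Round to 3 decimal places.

0.667

Differing sites — 3:G/T (Tv); 6:G/C (Tv); 10:T/C (Ti); 18:T/C (Ti); 21:T/G (Tv).
Of the 5 differences, 2 transitions and 3 transversions, so Ti/Tv = 2/3 = 0.667.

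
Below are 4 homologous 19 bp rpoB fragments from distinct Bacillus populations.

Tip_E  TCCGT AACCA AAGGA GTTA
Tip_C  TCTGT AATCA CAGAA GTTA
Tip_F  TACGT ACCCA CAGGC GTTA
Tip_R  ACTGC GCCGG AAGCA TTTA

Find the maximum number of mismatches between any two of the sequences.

Pairwise Hamming distances:
  Tip_E vs Tip_C: 4
  Tip_E vs Tip_F: 4
  Tip_E vs Tip_R: 9
  Tip_C vs Tip_F: 6
  Tip_C vs Tip_R: 10
  Tip_F vs Tip_R: 11
The largest is 11, between Tip_F and Tip_R.

11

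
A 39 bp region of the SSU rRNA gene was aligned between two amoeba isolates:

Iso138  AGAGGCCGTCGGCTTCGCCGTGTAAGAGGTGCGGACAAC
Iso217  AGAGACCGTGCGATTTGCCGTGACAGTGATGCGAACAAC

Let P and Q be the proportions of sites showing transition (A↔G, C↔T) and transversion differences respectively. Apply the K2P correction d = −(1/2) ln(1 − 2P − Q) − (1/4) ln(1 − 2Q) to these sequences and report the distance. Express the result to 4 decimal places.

Differing sites — 5:G/A (Ti); 10:C/G (Tv); 11:G/C (Tv); 13:C/A (Tv); 16:C/T (Ti); 23:T/A (Tv); 24:A/C (Tv); 27:A/T (Tv); 29:G/A (Ti); 34:G/A (Ti).
Of the 10 differences, 4 transitions and 6 transversions over 39 sites: P = 4/39 = 0.102564, Q = 6/39 = 0.153846.
d = −0.5·ln(0.641026) − 0.25·ln(0.692308) = −0.5·(-0.444685) − 0.25·(-0.367724) = 0.3143.

0.3143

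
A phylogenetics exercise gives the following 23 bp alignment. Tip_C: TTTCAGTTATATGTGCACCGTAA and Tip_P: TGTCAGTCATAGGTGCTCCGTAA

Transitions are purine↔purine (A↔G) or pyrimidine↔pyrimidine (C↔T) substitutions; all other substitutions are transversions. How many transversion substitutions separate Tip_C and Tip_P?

Differing sites — 2:T/G (Tv); 8:T/C (Ti); 12:T/G (Tv); 17:A/T (Tv).
Of the 4 differences, 1 transition and 3 transversions, so the answer is 3.

3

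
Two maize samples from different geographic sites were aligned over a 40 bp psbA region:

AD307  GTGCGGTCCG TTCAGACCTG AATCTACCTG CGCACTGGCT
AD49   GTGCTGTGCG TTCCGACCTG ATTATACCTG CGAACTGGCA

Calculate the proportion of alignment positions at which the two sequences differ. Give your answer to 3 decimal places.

Mismatches occur at site 5 (G/T), site 8 (C/G), site 14 (A/C), site 22 (A/T), site 24 (C/A), site 33 (C/A), site 40 (T/A).
There are 7 differences over 40 sites, so p = 7/40 = 0.175.

0.175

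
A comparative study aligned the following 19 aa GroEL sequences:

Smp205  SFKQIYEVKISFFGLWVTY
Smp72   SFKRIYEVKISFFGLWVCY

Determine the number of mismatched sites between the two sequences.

2

The sequences differ at positions 4 (Q/R), 18 (T/C).
That gives 2 mismatches out of 19 aligned sites, so the Hamming distance is 2.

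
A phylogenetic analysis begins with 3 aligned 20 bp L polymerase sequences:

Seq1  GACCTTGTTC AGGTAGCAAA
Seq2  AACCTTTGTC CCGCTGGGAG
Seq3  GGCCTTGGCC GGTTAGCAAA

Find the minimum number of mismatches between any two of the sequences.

Pairwise Hamming distances:
  Seq1 vs Seq2: 10
  Seq1 vs Seq3: 5
  Seq2 vs Seq3: 12
The smallest is 5, between Seq1 and Seq3.

5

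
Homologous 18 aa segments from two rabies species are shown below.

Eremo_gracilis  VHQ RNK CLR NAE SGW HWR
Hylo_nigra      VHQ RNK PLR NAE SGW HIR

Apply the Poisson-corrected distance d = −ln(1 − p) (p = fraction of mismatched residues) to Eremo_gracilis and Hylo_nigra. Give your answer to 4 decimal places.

The sequences differ at positions 7 (C/P), 17 (W/I).
p = 2/18 = 0.111111.
d = −ln(1 − 0.111111) = −ln(0.888889) = 0.1178.

0.1178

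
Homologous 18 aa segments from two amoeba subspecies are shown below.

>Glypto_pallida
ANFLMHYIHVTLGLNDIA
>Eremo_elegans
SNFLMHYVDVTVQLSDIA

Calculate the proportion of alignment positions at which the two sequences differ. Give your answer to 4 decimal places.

Mismatches occur at site 1 (A↔S), site 8 (I↔V), site 9 (H↔D), site 12 (L↔V), site 13 (G↔Q), site 15 (N↔S).
There are 6 differences over 18 sites, so p = 6/18 = 0.3333.

0.3333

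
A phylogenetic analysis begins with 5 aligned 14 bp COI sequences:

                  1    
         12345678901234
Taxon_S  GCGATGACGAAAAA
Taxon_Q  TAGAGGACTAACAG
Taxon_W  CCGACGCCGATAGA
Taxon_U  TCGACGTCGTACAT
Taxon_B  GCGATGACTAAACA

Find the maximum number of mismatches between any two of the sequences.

9

Pairwise Hamming distances:
  Taxon_S vs Taxon_Q: 6
  Taxon_S vs Taxon_W: 5
  Taxon_S vs Taxon_U: 6
  Taxon_S vs Taxon_B: 2
  Taxon_Q vs Taxon_W: 9
  Taxon_Q vs Taxon_U: 6
  Taxon_Q vs Taxon_B: 6
  Taxon_W vs Taxon_U: 7
  Taxon_W vs Taxon_B: 6
  Taxon_U vs Taxon_B: 8
The largest is 9, between Taxon_Q and Taxon_W.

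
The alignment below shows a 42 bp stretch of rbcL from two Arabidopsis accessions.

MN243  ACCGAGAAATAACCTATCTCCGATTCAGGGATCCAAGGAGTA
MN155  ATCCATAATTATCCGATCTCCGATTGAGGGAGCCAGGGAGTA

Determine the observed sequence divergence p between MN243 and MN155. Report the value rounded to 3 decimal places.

Differing sites — 2:C/T; 4:G/C; 6:G/T; 9:A/T; 12:A/T; 15:T/G; 26:C/G; 32:T/G; 36:A/G.
There are 9 differences over 42 sites, so p = 9/42 = 0.214.

0.214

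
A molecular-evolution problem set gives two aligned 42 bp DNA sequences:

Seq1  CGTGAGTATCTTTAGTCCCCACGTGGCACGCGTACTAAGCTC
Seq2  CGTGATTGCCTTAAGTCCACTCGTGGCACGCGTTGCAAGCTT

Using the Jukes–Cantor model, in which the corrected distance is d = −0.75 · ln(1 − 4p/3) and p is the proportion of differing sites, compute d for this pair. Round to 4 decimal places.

The sequences differ at positions 6 (G/T), 8 (A/G), 9 (T/C), 13 (T/A), 19 (C/A), 21 (A/T), 34 (A/T), 35 (C/G), 36 (T/C), 42 (C/T).
p = 10/42 = 0.238095.
d = −0.75 · ln(1 − (4/3)·0.238095) = −0.75 · ln(0.682540) = −0.75 · (-0.381934) = 0.2865.

0.2865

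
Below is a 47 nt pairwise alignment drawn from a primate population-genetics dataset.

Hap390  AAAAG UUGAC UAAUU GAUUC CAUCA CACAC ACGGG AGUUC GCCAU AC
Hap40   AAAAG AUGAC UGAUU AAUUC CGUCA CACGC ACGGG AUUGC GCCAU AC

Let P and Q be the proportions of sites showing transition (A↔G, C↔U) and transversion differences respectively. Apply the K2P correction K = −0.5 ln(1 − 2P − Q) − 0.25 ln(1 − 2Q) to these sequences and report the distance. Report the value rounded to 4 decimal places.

Mismatches occur at site 6 (U/A, transversion), site 12 (A/G, transition), site 16 (G/A, transition), site 22 (A/G, transition), site 29 (A/G, transition), site 37 (G/U, transversion), site 39 (U/G, transversion).
Of the 7 differences, 4 transitions and 3 transversions over 47 sites: P = 4/47 = 0.085106, Q = 3/47 = 0.063830.
d = −0.5·ln(0.765958) − 0.25·ln(0.872340) = −0.5·(-0.266628) − 0.25·(-0.136576) = 0.1675.

0.1675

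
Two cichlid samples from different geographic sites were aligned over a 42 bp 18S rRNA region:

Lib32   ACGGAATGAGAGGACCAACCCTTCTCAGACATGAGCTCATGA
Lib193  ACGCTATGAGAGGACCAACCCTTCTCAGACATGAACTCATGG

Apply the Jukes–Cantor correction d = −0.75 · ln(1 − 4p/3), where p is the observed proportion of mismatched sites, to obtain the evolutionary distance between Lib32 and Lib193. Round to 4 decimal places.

0.1019

The sequences differ at positions 4 (G/C), 5 (A/T), 35 (G/A), 42 (A/G).
p = 4/42 = 0.095238.
d = −0.75 · ln(1 − (4/3)·0.095238) = −0.75 · ln(0.873016) = −0.75 · (-0.135801) = 0.1019.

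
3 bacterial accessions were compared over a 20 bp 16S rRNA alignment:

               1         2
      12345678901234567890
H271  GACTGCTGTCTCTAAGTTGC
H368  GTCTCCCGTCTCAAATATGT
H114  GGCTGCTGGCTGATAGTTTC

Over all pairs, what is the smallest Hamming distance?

6

Pairwise Hamming distances:
  H271 vs H368: 7
  H271 vs H114: 6
  H368 vs H114: 10
The smallest is 6, between H271 and H114.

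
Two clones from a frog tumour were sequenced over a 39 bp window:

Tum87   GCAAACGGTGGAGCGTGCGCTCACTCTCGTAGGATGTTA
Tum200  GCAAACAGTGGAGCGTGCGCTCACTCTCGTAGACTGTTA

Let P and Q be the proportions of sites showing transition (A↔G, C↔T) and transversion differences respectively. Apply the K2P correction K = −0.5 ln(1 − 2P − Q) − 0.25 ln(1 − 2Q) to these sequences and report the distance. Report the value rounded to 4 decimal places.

0.0818

Differing sites — 7:G/A (Ti); 33:G/A (Ti); 34:A/C (Tv).
Of the 3 differences, 2 transitions and 1 transversion over 39 sites: P = 2/39 = 0.051282, Q = 1/39 = 0.025641.
d = −0.5·ln(0.871795) − 0.25·ln(0.948718) = −0.5·(-0.137201) − 0.25·(-0.052644) = 0.0818.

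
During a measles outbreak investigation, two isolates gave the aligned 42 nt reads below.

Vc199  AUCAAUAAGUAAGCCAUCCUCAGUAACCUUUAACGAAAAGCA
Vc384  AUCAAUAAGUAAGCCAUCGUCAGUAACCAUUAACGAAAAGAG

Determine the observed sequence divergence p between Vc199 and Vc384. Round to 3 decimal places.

0.095

Differing sites — 19:C/G; 29:U/A; 41:C/A; 42:A/G.
There are 4 differences over 42 sites, so p = 4/42 = 0.095.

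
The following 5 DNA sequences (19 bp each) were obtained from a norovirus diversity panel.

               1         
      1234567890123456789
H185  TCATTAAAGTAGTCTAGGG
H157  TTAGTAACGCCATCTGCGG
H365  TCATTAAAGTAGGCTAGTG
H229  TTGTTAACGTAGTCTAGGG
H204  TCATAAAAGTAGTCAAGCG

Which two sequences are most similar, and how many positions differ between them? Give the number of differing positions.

Pairwise Hamming distances:
  H185 vs H157: 8
  H185 vs H365: 2
  H185 vs H229: 3
  H185 vs H204: 3
  H157 vs H365: 10
  H157 vs H229: 7
  H157 vs H204: 11
  H365 vs H229: 5
  H365 vs H204: 4
  H229 vs H204: 6
The smallest is 2, between H185 and H365.

2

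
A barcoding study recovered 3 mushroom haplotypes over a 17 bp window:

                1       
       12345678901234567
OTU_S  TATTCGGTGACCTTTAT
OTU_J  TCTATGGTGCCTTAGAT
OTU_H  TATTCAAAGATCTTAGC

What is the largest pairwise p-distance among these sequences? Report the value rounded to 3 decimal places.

0.765

Pairwise Hamming distances:
  OTU_S vs OTU_J: 7
  OTU_S vs OTU_H: 7
  OTU_J vs OTU_H: 13
The largest is 13 mismatches, between OTU_J and OTU_H; p = 13/17 = 0.765.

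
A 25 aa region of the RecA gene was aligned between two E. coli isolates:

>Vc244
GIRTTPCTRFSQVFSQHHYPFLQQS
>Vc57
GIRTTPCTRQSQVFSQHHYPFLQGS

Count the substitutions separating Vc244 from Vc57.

Mismatches occur at site 10 (F↔Q), site 24 (Q↔G).
That gives 2 mismatches out of 25 aligned sites, so the Hamming distance is 2.

2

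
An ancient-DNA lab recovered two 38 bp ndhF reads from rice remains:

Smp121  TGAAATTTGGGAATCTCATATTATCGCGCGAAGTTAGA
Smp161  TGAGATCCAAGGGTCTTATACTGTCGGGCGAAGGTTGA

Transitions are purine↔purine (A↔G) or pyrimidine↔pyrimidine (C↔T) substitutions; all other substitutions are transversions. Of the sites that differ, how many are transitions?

The sequences differ at positions 4 (A/G, transition), 7 (T/C, transition), 8 (T/C, transition), 9 (G/A, transition), 10 (G/A, transition), 12 (A/G, transition), 13 (A/G, transition), 17 (C/T, transition), 21 (T/C, transition), 23 (A/G, transition), 27 (C/G, transversion), 34 (T/G, transversion), 36 (A/T, transversion).
Of the 13 differences, 10 transitions and 3 transversions, so the answer is 10.

10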